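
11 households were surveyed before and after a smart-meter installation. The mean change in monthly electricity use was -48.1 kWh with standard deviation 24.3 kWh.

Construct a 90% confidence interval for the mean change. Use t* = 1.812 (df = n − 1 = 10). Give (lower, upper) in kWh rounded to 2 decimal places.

(-61.38, -34.82)

This is a matched-pairs design, so SE = s_d/√n = 24.3/√11 = 7.3267.
Margin = 1.812 × 7.3267 = 13.2760; the interval is -48.1 ± 13.2760 = (-61.38, -34.82).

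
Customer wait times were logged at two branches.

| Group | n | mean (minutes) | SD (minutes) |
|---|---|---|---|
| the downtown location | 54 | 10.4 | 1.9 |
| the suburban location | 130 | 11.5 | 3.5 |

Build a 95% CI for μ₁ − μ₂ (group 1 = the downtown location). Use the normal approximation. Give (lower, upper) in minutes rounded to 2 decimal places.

Standard errors of each mean: 1.9/√54 = 0.2586 and 3.5/√130 = 0.3070.
SE(x̄₁ − x̄₂) = √(0.2586² + 0.3070²) = 0.4014 for independent samples with unequal variances.
With z* = 1.960, the margin is 1.960 × 0.4014 = 0.7867.
x̄₁ − x̄₂ = 10.4 − 11.5 = -1.1000; the interval is -1.1000 ± 0.7867 = (-1.89, -0.31).

(-1.89, -0.31)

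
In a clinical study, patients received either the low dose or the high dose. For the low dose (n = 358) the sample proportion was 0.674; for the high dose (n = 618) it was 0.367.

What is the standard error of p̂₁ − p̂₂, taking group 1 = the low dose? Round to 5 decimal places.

0.03146

The two standard errors are √(0.6740×0.3260/358) = 0.02477 and √(0.3670×0.6330/618) = 0.01939.
Because the samples are independent, SE_diff = √(0.02477² + 0.01939²) = 0.03146.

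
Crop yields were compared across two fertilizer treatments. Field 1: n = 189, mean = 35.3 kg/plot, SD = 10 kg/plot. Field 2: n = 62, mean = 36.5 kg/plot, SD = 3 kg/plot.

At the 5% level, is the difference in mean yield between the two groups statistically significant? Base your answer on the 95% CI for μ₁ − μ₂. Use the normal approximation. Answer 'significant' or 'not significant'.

SE₁ = s₁/√n₁ = 10/√189 = 0.7274; SE₂ = 3/√62 = 0.3810.
Independent samples, unequal variances: SE_diff = √(SE₁² + SE₂²) = √(0.52911076 + 0.145161) = 0.8211.
z* = 1.960, so margin of error = 1.960 × 0.8211 = 1.6094.
Difference in means = 35.3 − 36.5 = -1.2000.
-1.2000 ± 1.6094 → (-2.8094, 0.4094).
The interval (-2.8094, 0.4094) contains 0, so the difference is not significant.

not significant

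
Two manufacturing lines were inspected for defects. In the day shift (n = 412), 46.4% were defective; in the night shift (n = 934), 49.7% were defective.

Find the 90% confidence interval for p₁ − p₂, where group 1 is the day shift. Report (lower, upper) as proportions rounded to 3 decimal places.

(-0.082, 0.016)

Each SE is √(p̂(1−p̂)/n): √(0.4640·0.5360/412) = 0.02457 and √(0.4970·0.5030/934) = 0.01636.
SE(p̂₁ − p̂₂) = √(SE₁² + SE₂²) = √(0.0006036849 + 0.0002676496) = 0.02952, since the two samples are independent.
At 90% confidence z* = 1.645; margin = 1.645 × 0.02952 = 0.04856.
The difference is 0.4640 − 0.4970 = -0.0330, so the interval is -0.0330 ± 0.04856 = (-0.082, 0.016).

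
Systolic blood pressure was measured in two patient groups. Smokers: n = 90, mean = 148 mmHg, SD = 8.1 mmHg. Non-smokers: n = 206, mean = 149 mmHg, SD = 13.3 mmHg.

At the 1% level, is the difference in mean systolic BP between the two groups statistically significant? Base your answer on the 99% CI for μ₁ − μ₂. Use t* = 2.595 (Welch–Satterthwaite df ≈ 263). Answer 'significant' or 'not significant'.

Standard errors of each mean: 8.1/√90 = 0.8538 and 13.3/√206 = 0.9267.
SE(x̄₁ − x̄₂) = √(0.8538² + 0.9267²) = 1.2601 for independent samples with unequal variances.
With t* = 2.595, the margin is 2.595 × 1.2601 = 3.2700.
x̄₁ − x̄₂ = 148 − 149 = -1.0000; the interval is -1.0000 ± 3.2700 = (-4.2700, 2.2700).
The interval (-4.2700, 2.2700) contains 0, so the difference is not significant.

not significant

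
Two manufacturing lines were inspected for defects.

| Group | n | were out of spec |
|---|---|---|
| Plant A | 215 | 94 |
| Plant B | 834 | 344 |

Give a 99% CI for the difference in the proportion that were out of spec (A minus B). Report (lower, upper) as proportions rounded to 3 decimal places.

Sample proportions: 94/215 = 0.4372, 344/834 = 0.4125.
Each SE is √(p̂(1−p̂)/n): √(0.4372·0.5628/215) = 0.03383 and √(0.4125·0.5875/834) = 0.01705.
SE(p̂₁ − p̂₂) = √(SE₁² + SE₂²) = √(0.0011444689 + 0.0002907025) = 0.03788, since the two samples are independent.
At 99% confidence z* = 2.576; margin = 2.576 × 0.03788 = 0.09758.
The difference is 0.4372 − 0.4125 = 0.0247, so the interval is 0.0247 ± 0.09758 = (-0.073, 0.122).

(-0.073, 0.122)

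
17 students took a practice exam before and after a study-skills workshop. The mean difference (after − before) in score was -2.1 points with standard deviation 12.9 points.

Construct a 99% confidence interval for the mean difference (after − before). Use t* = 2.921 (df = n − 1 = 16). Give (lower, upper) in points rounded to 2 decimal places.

(-11.24, 7.04)

Paired design: SE = s_d/√n = 12.9/√17 = 3.1287.
t* = 2.921; margin of error = 2.921 × 3.1287 = 9.1389.
-2.1 ± 9.1389 → (-11.24, 7.04).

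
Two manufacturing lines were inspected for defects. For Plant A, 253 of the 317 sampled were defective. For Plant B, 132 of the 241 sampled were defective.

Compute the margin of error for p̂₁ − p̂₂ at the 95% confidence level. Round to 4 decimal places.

p̂₁ = 253/317 = 0.7981 and p̂₂ = 132/241 = 0.5477.
SE₁ = √(p̂₁(1−p̂₁)/n₁) = √(0.7981·0.2019/317) = 0.02255; SE₂ = √(0.5477·0.4523/241) = 0.03206.
Independent samples: SE of the difference = √(SE₁² + SE₂²) = √(0.0005085025 + 0.0010278436) = 0.03920.
z* for 95% confidence is 1.960, so the margin of error is 1.960 × 0.03920 = 0.07683.

0.0768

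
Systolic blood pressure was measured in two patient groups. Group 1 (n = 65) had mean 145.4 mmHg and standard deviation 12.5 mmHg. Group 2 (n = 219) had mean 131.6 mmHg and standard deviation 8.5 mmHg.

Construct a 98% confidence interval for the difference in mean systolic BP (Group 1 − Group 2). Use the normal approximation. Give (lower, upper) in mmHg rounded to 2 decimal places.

(9.95, 17.65)

Standard errors of each mean: 12.5/√65 = 1.5504 and 8.5/√219 = 0.5744.
SE(x̄₁ − x̄₂) = √(1.5504² + 0.5744²) = 1.6534 for independent samples with unequal variances.
With z* = 2.326, the margin is 2.326 × 1.6534 = 3.8458.
x̄₁ − x̄₂ = 145.4 − 131.6 = 13.8000; the interval is 13.8000 ± 3.8458 = (9.95, 17.65).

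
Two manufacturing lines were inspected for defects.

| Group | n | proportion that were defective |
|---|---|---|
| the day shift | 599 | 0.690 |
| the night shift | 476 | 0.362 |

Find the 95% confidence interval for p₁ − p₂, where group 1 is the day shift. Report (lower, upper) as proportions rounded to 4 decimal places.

(0.2711, 0.3849)

The two standard errors are √(0.6900×0.3100/599) = 0.01890 and √(0.3620×0.6380/476) = 0.02203.
Because the samples are independent, SE_diff = √(0.01890² + 0.02203²) = 0.02903.
Using z* = 1.960 for 95%, ME = 1.960 × 0.02903 = 0.05690.
p̂₁ − p̂₂ = 0.3280; interval 0.3280 ± 0.05690 gives (0.2711, 0.3849).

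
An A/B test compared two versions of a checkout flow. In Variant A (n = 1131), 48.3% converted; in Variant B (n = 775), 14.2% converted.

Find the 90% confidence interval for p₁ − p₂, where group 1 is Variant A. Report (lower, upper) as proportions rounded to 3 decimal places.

(0.309, 0.373)

SE₁ = √(p̂₁(1−p̂₁)/n₁) = √(0.4830·0.5170/1131) = 0.01486; SE₂ = √(0.1420·0.8580/775) = 0.01254.
Independent samples: SE of the difference = √(SE₁² + SE₂²) = √(0.0002208196 + 0.0001572516) = 0.01944.
z* for 90% confidence is 1.645, so the margin of error is 1.645 × 0.01944 = 0.03198.
Point estimate p̂₁ − p̂₂ = 0.4830 − 0.1420 = 0.3410.
0.3410 ± 0.03198 → (0.309, 0.373).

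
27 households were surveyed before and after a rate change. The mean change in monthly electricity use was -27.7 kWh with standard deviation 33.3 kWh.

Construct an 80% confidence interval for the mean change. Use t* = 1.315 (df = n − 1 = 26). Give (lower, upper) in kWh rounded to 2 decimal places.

Paired design: SE = s_d/√n = 33.3/√27 = 6.4086.
t* = 1.315; margin of error = 1.315 × 6.4086 = 8.4273.
-27.7 ± 8.4273 → (-36.13, -19.27).

(-36.13, -19.27)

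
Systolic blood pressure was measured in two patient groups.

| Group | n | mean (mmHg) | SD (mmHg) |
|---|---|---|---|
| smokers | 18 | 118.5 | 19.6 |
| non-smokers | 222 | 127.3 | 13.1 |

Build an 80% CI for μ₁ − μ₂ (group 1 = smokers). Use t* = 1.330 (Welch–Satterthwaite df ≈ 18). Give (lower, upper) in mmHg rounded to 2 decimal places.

Standard errors of each mean: 19.6/√18 = 4.6198 and 13.1/√222 = 0.8792.
SE(x̄₁ − x̄₂) = √(4.6198² + 0.8792²) = 4.7027 for independent samples with unequal variances.
With t* = 1.330, the margin is 1.330 × 4.7027 = 6.2546.
x̄₁ − x̄₂ = 118.5 − 127.3 = -8.8000; the interval is -8.8000 ± 6.2546 = (-15.05, -2.55).

(-15.05, -2.55)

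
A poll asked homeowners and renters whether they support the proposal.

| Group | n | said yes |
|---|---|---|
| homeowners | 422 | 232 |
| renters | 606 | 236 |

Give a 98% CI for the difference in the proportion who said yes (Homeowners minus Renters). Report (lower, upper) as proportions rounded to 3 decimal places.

(0.088, 0.233)

First, p̂₁ = 232/422 = 0.5498; p̂₂ = 236/606 = 0.3894.
The two standard errors are √(0.5498×0.4502/422) = 0.02422 and √(0.3894×0.6106/606) = 0.01981.
Because the samples are independent, SE_diff = √(0.02422² + 0.01981²) = 0.03129.
Using z* = 2.326 for 98%, ME = 2.326 × 0.03129 = 0.07278.
p̂₁ − p̂₂ = 0.1604; interval 0.1604 ± 0.07278 gives (0.088, 0.233).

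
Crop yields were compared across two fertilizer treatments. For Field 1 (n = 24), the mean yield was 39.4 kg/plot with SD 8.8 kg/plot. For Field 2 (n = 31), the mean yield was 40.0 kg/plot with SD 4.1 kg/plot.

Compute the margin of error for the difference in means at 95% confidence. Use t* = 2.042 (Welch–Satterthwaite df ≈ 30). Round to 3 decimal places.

SE₁ = s₁/√n₁ = 8.8/√24 = 1.7963; SE₂ = 4.1/√31 = 0.7364.
Independent samples, unequal variances: SE_diff = √(SE₁² + SE₂²) = √(3.22669369 + 0.54228496) = 1.9414.
t* = 2.042, so margin of error = 2.042 × 1.9414 = 3.9643.

3.964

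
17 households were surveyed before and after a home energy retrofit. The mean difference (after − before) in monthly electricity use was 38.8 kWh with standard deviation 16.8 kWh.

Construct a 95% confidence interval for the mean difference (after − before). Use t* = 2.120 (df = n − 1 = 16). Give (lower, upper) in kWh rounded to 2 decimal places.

This is a matched-pairs design, so SE = s_d/√n = 16.8/√17 = 4.0746.
Margin = 2.120 × 4.0746 = 8.6382; the interval is 38.8 ± 8.6382 = (30.16, 47.44).

(30.16, 47.44)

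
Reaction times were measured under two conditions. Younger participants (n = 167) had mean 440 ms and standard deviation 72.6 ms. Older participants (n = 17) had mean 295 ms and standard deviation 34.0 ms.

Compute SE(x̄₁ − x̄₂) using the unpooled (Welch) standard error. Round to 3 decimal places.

9.978

SE₁ = s₁/√n₁ = 72.6/√167 = 5.6180; SE₂ = 34.0/√17 = 8.2462.
Independent samples, unequal variances: SE_diff = √(SE₁² + SE₂²) = √(31.561924 + 67.99981444) = 9.9781.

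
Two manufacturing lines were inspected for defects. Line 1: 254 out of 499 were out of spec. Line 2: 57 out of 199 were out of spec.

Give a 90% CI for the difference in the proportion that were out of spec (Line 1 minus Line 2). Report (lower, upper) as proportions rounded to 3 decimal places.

Sample proportions: 254/499 = 0.5090, 57/199 = 0.2864.
Each SE is √(p̂(1−p̂)/n): √(0.5090·0.4910/499) = 0.02238 and √(0.2864·0.7136/199) = 0.03205.
SE(p̂₁ − p̂₂) = √(SE₁² + SE₂²) = √(0.0005008644 + 0.0010272025) = 0.03909, since the two samples are independent.
At 90% confidence z* = 1.645; margin = 1.645 × 0.03909 = 0.06430.
The difference is 0.5090 − 0.2864 = 0.2226, so the interval is 0.2226 ± 0.06430 = (0.158, 0.287).

(0.158, 0.287)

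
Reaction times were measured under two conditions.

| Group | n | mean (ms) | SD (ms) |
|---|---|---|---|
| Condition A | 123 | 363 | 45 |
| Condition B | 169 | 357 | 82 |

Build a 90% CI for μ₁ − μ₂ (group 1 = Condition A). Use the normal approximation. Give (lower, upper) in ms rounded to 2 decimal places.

(-6.34, 18.34)

SE₁ = s₁/√n₁ = 45/√123 = 4.0575; SE₂ = 82/√169 = 6.3077.
Independent samples, unequal variances: SE_diff = √(SE₁² + SE₂²) = √(16.46330625 + 39.78707929) = 7.5000.
z* = 1.645, so margin of error = 1.645 × 7.5000 = 12.3375.
Difference in means = 363 − 357 = 6.0000.
6.0000 ± 12.3375 → (-6.34, 18.34).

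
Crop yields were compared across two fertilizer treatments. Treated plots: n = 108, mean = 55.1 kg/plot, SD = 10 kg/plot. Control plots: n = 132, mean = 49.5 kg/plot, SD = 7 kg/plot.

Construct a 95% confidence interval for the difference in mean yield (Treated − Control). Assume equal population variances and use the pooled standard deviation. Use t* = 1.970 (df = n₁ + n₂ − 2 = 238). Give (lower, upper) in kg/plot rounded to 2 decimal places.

Pooled variance s_p² = [107·10² + 131·7²] / (108+132−2) = 71.9286, so s_p = 8.4811.
SE_diff = s_p·√(1/n₁ + 1/n₂) = 8.4811·√(1/108 + 1/132) = 1.1004.
t* = 1.970; margin = 1.970 × 1.1004 = 2.1678.
Difference = 55.1 − 49.5 = 5.6000.
5.6000 ± 2.1678 → (3.43, 7.77).

(3.43, 7.77)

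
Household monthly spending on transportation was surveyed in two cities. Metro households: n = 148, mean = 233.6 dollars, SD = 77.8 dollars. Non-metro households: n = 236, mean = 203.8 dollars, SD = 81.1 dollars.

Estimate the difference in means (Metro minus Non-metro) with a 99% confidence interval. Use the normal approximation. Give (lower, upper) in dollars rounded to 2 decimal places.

Standard errors of each mean: 77.8/√148 = 6.3951 and 81.1/√236 = 5.2792.
SE(x̄₁ − x̄₂) = √(6.3951² + 5.2792²) = 8.2926 for independent samples with unequal variances.
With z* = 2.576, the margin is 2.576 × 8.2926 = 21.3617.
x̄₁ − x̄₂ = 233.6 − 203.8 = 29.8000; the interval is 29.8000 ± 21.3617 = (8.44, 51.16).

(8.44, 51.16)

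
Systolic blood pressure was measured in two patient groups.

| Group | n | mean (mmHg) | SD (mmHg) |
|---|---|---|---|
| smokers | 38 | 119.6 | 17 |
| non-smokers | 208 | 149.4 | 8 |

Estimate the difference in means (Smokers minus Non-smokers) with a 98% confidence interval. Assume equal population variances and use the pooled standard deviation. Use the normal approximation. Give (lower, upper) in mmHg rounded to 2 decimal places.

s_p = √[((n₁−1)s₁² + (n₂−1)s₂²)/(n₁+n₂−2)] = √[(37·17² + 207·8²)/244] = 9.9055.
SE = 9.9055·√(1/38 + 1/208) = 1.7475.
With z* = 2.326, margin = 2.326 × 1.7475 = 4.0647.
x̄₁ − x̄₂ = 119.6 − 149.4 = -29.8000; interval -29.8000 ± 4.0647 = (-33.86, -25.74).

(-33.86, -25.74)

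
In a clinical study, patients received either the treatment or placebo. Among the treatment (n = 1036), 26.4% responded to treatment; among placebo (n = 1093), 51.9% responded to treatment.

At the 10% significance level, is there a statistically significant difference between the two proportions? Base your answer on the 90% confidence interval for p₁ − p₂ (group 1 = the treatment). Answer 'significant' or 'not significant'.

Each SE is √(p̂(1−p̂)/n): √(0.2640·0.7360/1036) = 0.01369 and √(0.5190·0.4810/1093) = 0.01511.
SE(p̂₁ − p̂₂) = √(SE₁² + SE₂²) = √(0.0001874161 + 0.0002283121) = 0.02039, since the two samples are independent.
At 90% confidence z* = 1.645; margin = 1.645 × 0.02039 = 0.03354.
The difference is 0.2640 − 0.5190 = -0.2550, so the interval is -0.2550 ± 0.03354 = (-0.28854, -0.22146).
The interval (-0.28854, -0.22146) does not contain 0, so the difference is significant.

significant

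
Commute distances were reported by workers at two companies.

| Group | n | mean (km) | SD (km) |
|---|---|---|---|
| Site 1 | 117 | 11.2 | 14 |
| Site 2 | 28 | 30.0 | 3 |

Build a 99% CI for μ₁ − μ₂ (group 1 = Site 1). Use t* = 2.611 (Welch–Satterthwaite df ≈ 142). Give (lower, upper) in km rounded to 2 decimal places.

(-22.49, -15.11)

Per-group SEs: s₁/√n₁ = 14/√117 = 1.2943, s₂/√n₂ = 3/√28 = 0.5669.
Unpooled SE of the difference: √(1.67521249 + 0.32137561) = 1.4130.
Margin of error = t* · SE = 2.611 × 1.4130 = 3.6893.
x̄₁ − x̄₂ = 11.2 − 30.0 = -18.8000.
CI: -18.8000 ± 3.6893 = (-22.49, -15.11).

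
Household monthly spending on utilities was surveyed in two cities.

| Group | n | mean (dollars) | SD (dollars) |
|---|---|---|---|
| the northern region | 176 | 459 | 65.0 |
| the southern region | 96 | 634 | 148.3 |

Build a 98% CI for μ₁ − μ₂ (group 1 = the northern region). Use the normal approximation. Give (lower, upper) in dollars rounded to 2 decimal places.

(-212.00, -138.00)

Per-group SEs: s₁/√n₁ = 65.0/√176 = 4.8996, s₂/√n₂ = 148.3/√96 = 15.1358.
Unpooled SE of the difference: √(24.00608016 + 229.09244164) = 15.9091.
Margin of error = z* · SE = 2.326 × 15.9091 = 37.0046.
x̄₁ − x̄₂ = 459 − 634 = -175.0000.
CI: -175.0000 ± 37.0046 = (-212.00, -138.00).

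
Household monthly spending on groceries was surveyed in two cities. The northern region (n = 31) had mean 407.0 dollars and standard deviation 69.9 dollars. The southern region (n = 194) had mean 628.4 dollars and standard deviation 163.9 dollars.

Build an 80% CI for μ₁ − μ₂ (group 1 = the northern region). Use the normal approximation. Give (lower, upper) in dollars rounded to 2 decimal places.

Per-group SEs: s₁/√n₁ = 69.9/√31 = 12.5544, s₂/√n₂ = 163.9/√194 = 11.7673.
Unpooled SE of the difference: √(157.61295936 + 138.46934929) = 17.2070.
Margin of error = z* · SE = 1.282 × 17.2070 = 22.0594.
x̄₁ − x̄₂ = 407.0 − 628.4 = -221.4000.
CI: -221.4000 ± 22.0594 = (-243.46, -199.34).

(-243.46, -199.34)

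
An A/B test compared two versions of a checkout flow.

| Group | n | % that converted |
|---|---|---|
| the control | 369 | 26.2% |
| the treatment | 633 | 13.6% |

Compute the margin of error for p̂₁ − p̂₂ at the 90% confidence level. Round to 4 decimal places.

0.0438

The two standard errors are √(0.2620×0.7380/369) = 0.02289 and √(0.1360×0.8640/633) = 0.01362.
Because the samples are independent, SE_diff = √(0.02289² + 0.01362²) = 0.02664.
Using z* = 1.645 for 90%, ME = 1.645 × 0.02664 = 0.04382.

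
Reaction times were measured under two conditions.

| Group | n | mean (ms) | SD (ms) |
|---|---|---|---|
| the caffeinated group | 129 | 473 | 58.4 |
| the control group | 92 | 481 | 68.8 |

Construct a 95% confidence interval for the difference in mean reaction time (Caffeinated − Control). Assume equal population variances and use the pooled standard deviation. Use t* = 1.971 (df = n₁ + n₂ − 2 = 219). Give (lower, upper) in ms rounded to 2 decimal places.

(-24.93, 8.93)

Pooled variance s_p² = [128·58.4² + 91·68.8²] / (129+92−2) = 3960.2499, so s_p = 62.9305.
SE_diff = s_p·√(1/n₁ + 1/n₂) = 62.9305·√(1/129 + 1/92) = 8.5875.
t* = 1.971; margin = 1.971 × 8.5875 = 16.9260.
Difference = 473 − 481 = -8.0000.
-8.0000 ± 16.9260 → (-24.93, 8.93).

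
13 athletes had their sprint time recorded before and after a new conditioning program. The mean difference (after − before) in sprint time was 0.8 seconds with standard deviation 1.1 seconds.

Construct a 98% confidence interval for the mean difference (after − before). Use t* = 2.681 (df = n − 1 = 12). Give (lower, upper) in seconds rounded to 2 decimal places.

(-0.02, 1.62)

This is a matched-pairs design, so SE = s_d/√n = 1.1/√13 = 0.3051.
Margin = 2.681 × 0.3051 = 0.8180; the interval is 0.8 ± 0.8180 = (-0.02, 1.62).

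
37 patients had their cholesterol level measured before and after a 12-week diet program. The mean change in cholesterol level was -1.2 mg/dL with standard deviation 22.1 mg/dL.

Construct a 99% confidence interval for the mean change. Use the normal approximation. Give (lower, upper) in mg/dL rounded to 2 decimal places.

(-10.56, 8.16)

This is a matched-pairs design, so SE = s_d/√n = 22.1/√37 = 3.6332.
Margin = 2.576 × 3.6332 = 9.3591; the interval is -1.2 ± 9.3591 = (-10.56, 8.16).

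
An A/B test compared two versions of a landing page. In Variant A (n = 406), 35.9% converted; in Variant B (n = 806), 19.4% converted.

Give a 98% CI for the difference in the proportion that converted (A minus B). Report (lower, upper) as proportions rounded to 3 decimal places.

Each SE is √(p̂(1−p̂)/n): √(0.3590·0.6410/406) = 0.02381 and √(0.1940·0.8060/806) = 0.01393.
SE(p̂₁ − p̂₂) = √(SE₁² + SE₂²) = √(0.0005669161 + 0.0001940449) = 0.02759, since the two samples are independent.
At 98% confidence z* = 2.326; margin = 2.326 × 0.02759 = 0.06417.
The difference is 0.3590 − 0.1940 = 0.1650, so the interval is 0.1650 ± 0.06417 = (0.101, 0.229).

(0.101, 0.229)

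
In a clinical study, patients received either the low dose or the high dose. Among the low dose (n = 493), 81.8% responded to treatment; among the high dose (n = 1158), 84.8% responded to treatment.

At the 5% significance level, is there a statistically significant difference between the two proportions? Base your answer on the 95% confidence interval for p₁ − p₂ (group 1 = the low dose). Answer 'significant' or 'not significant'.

not significant

SE₁ = √(p̂₁(1−p̂₁)/n₁) = √(0.8180·0.1820/493) = 0.01738; SE₂ = √(0.8480·0.1520/1158) = 0.01055.
Independent samples: SE of the difference = √(SE₁² + SE₂²) = √(0.0003020644 + 0.0001113025) = 0.02033.
z* for 95% confidence is 1.960, so the margin of error is 1.960 × 0.02033 = 0.03985.
Point estimate p̂₁ − p̂₂ = 0.8180 − 0.8480 = -0.0300.
-0.0300 ± 0.03985 → (-0.06985, 0.00985).
The interval (-0.06985, 0.00985) contains 0, so the difference is not significant.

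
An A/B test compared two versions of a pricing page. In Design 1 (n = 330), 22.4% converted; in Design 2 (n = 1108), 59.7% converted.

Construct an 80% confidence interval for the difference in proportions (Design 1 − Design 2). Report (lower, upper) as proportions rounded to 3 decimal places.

SE₁ = √(p̂₁(1−p̂₁)/n₁) = √(0.2240·0.7760/330) = 0.02295; SE₂ = √(0.5970·0.4030/1108) = 0.01474.
Independent samples: SE of the difference = √(SE₁² + SE₂²) = √(0.0005267025 + 0.0002172676) = 0.02728.
z* for 80% confidence is 1.282, so the margin of error is 1.282 × 0.02728 = 0.03497.
Point estimate p̂₁ − p̂₂ = 0.2240 − 0.5970 = -0.3730.
-0.3730 ± 0.03497 → (-0.408, -0.338).

(-0.408, -0.338)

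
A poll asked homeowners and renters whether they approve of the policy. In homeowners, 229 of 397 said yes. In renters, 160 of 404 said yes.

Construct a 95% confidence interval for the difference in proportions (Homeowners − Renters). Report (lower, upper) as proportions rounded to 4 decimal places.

Sample proportions: 229/397 = 0.5768, 160/404 = 0.3960.
Each SE is √(p̂(1−p̂)/n): √(0.5768·0.4232/397) = 0.02480 and √(0.3960·0.6040/404) = 0.02433.
SE(p̂₁ − p̂₂) = √(SE₁² + SE₂²) = √(0.00061504 + 0.0005919489) = 0.03474, since the two samples are independent.
At 95% confidence z* = 1.960; margin = 1.960 × 0.03474 = 0.06809.
The difference is 0.5768 − 0.3960 = 0.1808, so the interval is 0.1808 ± 0.06809 = (0.1127, 0.2489).

(0.1127, 0.2489)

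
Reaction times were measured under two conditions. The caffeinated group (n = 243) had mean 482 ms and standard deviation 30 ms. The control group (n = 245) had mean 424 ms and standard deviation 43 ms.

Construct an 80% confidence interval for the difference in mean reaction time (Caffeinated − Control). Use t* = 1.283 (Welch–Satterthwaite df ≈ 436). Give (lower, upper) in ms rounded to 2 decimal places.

(53.70, 62.30)

Per-group SEs: s₁/√n₁ = 30/√243 = 1.9245, s₂/√n₂ = 43/√245 = 2.7472.
Unpooled SE of the difference: √(3.70370025 + 7.54710784) = 3.3542.
Margin of error = t* · SE = 1.283 × 3.3542 = 4.3034.
x̄₁ − x̄₂ = 482 − 424 = 58.0000.
CI: 58.0000 ± 4.3034 = (53.70, 62.30).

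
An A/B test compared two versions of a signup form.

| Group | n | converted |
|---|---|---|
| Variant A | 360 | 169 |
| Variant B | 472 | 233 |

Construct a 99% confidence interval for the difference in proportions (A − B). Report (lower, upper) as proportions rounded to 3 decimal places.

(-0.114, 0.066)

Sample proportions: 169/360 = 0.4694, 233/472 = 0.4936.
Each SE is √(p̂(1−p̂)/n): √(0.4694·0.5306/360) = 0.02630 and √(0.4936·0.5064/472) = 0.02301.
SE(p̂₁ − p̂₂) = √(SE₁² + SE₂²) = √(0.00069169 + 0.0005294601) = 0.03494, since the two samples are independent.
At 99% confidence z* = 2.576; margin = 2.576 × 0.03494 = 0.09001.
The difference is 0.4694 − 0.4936 = -0.0242, so the interval is -0.0242 ± 0.09001 = (-0.114, 0.066).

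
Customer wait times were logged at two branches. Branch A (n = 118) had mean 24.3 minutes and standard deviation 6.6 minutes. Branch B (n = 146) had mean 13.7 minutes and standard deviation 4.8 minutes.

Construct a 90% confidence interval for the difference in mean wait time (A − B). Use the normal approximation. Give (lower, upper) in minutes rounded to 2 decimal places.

Standard errors of each mean: 6.6/√118 = 0.6076 and 4.8/√146 = 0.3973.
SE(x̄₁ − x̄₂) = √(0.6076² + 0.3973²) = 0.7260 for independent samples with unequal variances.
With z* = 1.645, the margin is 1.645 × 0.7260 = 1.1943.
x̄₁ − x̄₂ = 24.3 − 13.7 = 10.6000; the interval is 10.6000 ± 1.1943 = (9.41, 11.79).

(9.41, 11.79)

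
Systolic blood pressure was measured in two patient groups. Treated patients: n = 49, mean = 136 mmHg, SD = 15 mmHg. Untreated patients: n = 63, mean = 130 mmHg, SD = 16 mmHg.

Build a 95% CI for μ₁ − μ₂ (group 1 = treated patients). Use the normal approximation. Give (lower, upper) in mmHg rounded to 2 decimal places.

Per-group SEs: s₁/√n₁ = 15/√49 = 2.1429, s₂/√n₂ = 16/√63 = 2.0158.
Unpooled SE of the difference: √(4.59202041 + 4.06344964) = 2.9420.
Margin of error = z* · SE = 1.960 × 2.9420 = 5.7663.
x̄₁ − x̄₂ = 136 − 130 = 6.0000.
CI: 6.0000 ± 5.7663 = (0.23, 11.77).

(0.23, 11.77)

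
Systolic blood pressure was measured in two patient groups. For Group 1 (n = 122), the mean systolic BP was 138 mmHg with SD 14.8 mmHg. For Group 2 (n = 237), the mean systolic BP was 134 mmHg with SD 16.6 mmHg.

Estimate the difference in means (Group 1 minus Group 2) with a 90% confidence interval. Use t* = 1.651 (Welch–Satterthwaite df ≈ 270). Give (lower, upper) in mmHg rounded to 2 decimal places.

Standard errors of each mean: 14.8/√122 = 1.3399 and 16.6/√237 = 1.0783.
SE(x̄₁ − x̄₂) = √(1.3399² + 1.0783²) = 1.7199 for independent samples with unequal variances.
With t* = 1.651, the margin is 1.651 × 1.7199 = 2.8396.
x̄₁ − x̄₂ = 138 − 134 = 4.0000; the interval is 4.0000 ± 2.8396 = (1.16, 6.84).

(1.16, 6.84)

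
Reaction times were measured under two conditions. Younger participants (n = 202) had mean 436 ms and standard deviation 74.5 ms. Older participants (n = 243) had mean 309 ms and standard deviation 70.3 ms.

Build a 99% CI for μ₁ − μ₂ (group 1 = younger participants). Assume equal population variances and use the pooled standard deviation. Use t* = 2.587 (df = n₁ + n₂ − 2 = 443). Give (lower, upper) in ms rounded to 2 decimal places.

(109.21, 144.79)

s_p = √[((n₁−1)s₁² + (n₂−1)s₂²)/(n₁+n₂−2)] = √[(201·74.5² + 242·70.3²)/443] = 72.2359.
SE = 72.2359·√(1/202 + 1/243) = 6.8779.
With t* = 2.587, margin = 2.587 × 6.8779 = 17.7931.
x̄₁ − x̄₂ = 436 − 309 = 127.0000; interval 127.0000 ± 17.7931 = (109.21, 144.79).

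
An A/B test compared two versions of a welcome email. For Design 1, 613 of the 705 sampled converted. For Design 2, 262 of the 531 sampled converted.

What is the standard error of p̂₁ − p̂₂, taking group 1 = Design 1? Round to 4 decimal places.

0.0251

First, p̂₁ = 613/705 = 0.8695; p̂₂ = 262/531 = 0.4934.
The two standard errors are √(0.8695×0.1305/705) = 0.01269 and √(0.4934×0.5066/531) = 0.02170.
Because the samples are independent, SE_diff = √(0.01269² + 0.02170²) = 0.02514.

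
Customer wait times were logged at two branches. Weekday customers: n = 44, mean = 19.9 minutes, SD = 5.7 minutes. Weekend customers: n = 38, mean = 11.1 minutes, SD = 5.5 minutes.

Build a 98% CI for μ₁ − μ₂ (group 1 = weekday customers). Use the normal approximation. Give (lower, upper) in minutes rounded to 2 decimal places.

SE₁ = s₁/√n₁ = 5.7/√44 = 0.8593; SE₂ = 5.5/√38 = 0.8922.
Independent samples, unequal variances: SE_diff = √(SE₁² + SE₂²) = √(0.73839649 + 0.79602084) = 1.2387.
z* = 2.326, so margin of error = 2.326 × 1.2387 = 2.8812.
Difference in means = 19.9 − 11.1 = 8.8000.
8.8000 ± 2.8812 → (5.92, 11.68).

(5.92, 11.68)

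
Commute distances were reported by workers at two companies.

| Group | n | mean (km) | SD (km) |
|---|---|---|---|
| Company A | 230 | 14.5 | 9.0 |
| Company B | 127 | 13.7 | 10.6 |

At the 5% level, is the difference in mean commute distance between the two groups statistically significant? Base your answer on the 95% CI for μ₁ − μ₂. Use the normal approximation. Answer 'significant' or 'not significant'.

SE₁ = s₁/√n₁ = 9.0/√230 = 0.5934; SE₂ = 10.6/√127 = 0.9406.
Independent samples, unequal variances: SE_diff = √(SE₁² + SE₂²) = √(0.35212356 + 0.88472836) = 1.1121.
z* = 1.960, so margin of error = 1.960 × 1.1121 = 2.1797.
Difference in means = 14.5 − 13.7 = 0.8000.
0.8000 ± 2.1797 → (-1.3797, 2.9797).
The interval (-1.3797, 2.9797) contains 0, so the difference is not significant.

not significant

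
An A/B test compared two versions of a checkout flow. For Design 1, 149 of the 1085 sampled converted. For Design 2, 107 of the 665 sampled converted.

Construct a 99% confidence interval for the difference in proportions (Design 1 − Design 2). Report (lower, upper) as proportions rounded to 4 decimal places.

First, p̂₁ = 149/1085 = 0.1373; p̂₂ = 107/665 = 0.1609.
The two standard errors are √(0.1373×0.8627/1085) = 0.01045 and √(0.1609×0.8391/665) = 0.01425.
Because the samples are independent, SE_diff = √(0.01045² + 0.01425²) = 0.01767.
Using z* = 2.576 for 99%, ME = 2.576 × 0.01767 = 0.04552.
p̂₁ − p̂₂ = -0.0236; interval -0.0236 ± 0.04552 gives (-0.0691, 0.0219).

(-0.0691, 0.0219)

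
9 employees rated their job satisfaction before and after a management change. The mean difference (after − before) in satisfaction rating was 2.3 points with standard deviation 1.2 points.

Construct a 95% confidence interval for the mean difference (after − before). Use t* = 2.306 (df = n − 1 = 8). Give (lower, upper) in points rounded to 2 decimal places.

(1.38, 3.22)

Paired design: SE = s_d/√n = 1.2/√9 = 0.4000.
t* = 2.306; margin of error = 2.306 × 0.4000 = 0.9224.
2.3 ± 0.9224 → (1.38, 3.22).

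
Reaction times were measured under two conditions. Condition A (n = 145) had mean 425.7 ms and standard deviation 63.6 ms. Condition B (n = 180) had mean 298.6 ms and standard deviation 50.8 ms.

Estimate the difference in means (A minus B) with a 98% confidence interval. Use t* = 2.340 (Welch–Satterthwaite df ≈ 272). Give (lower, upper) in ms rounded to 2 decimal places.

SE₁ = s₁/√n₁ = 63.6/√145 = 5.2817; SE₂ = 50.8/√180 = 3.7864.
Independent samples, unequal variances: SE_diff = √(SE₁² + SE₂²) = √(27.89635489 + 14.33682496) = 6.4987.
t* = 2.340, so margin of error = 2.340 × 6.4987 = 15.2070.
Difference in means = 425.7 − 298.6 = 127.1000.
127.1000 ± 15.2070 → (111.89, 142.31).

(111.89, 142.31)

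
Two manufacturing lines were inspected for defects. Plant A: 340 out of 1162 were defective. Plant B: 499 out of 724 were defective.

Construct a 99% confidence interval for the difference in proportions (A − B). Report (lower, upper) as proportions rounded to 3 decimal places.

Sample proportions: 340/1162 = 0.2926, 499/724 = 0.6892.
Each SE is √(p̂(1−p̂)/n): √(0.2926·0.7074/1162) = 0.01335 and √(0.6892·0.3108/724) = 0.01720.
SE(p̂₁ − p̂₂) = √(SE₁² + SE₂²) = √(0.0001782225 + 0.00029584) = 0.02177, since the two samples are independent.
At 99% confidence z* = 2.576; margin = 2.576 × 0.02177 = 0.05608.
The difference is 0.2926 − 0.6892 = -0.3966, so the interval is -0.3966 ± 0.05608 = (-0.453, -0.341).

(-0.453, -0.341)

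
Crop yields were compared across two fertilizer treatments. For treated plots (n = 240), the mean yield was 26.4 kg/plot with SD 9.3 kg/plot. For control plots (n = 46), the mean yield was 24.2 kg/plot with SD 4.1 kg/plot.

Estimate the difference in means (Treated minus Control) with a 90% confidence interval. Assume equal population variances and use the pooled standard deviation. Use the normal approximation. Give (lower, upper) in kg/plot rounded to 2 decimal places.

(-0.10, 4.50)

s_p = √[((n₁−1)s₁² + (n₂−1)s₂²)/(n₁+n₂−2)] = √[(239·9.3² + 45·4.1²)/284] = 8.6861.
SE = 8.6861·√(1/240 + 1/46) = 1.3981.
With z* = 1.645, margin = 1.645 × 1.3981 = 2.2999.
x̄₁ − x̄₂ = 26.4 − 24.2 = 2.2000; interval 2.2000 ± 2.2999 = (-0.10, 4.50).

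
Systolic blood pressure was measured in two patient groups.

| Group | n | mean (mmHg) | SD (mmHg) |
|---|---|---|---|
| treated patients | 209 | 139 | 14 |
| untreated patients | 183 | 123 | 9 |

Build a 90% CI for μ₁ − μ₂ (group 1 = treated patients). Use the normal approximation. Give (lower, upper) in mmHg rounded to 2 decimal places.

(14.07, 17.93)

Standard errors of each mean: 14/√209 = 0.9684 and 9/√183 = 0.6653.
SE(x̄₁ − x̄₂) = √(0.9684² + 0.6653²) = 1.1749 for independent samples with unequal variances.
With z* = 1.645, the margin is 1.645 × 1.1749 = 1.9327.
x̄₁ − x̄₂ = 139 − 123 = 16.0000; the interval is 16.0000 ± 1.9327 = (14.07, 17.93).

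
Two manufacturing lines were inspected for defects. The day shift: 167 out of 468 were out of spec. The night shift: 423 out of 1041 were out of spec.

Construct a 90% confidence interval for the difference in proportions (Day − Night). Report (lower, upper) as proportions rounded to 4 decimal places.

First, p̂₁ = 167/468 = 0.3568; p̂₂ = 423/1041 = 0.4063.
The two standard errors are √(0.3568×0.6432/468) = 0.02214 and √(0.4063×0.5937/1041) = 0.01522.
Because the samples are independent, SE_diff = √(0.02214² + 0.01522²) = 0.02687.
Using z* = 1.645 for 90%, ME = 1.645 × 0.02687 = 0.04420.
p̂₁ − p̂₂ = -0.0495; interval -0.0495 ± 0.04420 gives (-0.0937, -0.0053).

(-0.0937, -0.0053)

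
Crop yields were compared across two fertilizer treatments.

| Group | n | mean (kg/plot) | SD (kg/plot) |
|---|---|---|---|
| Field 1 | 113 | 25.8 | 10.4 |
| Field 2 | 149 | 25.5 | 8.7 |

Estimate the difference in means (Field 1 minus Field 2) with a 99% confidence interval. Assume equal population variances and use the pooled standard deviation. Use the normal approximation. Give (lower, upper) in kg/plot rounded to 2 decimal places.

(-2.74, 3.34)

s_p = √[((n₁−1)s₁² + (n₂−1)s₂²)/(n₁+n₂−2)] = √[(112·10.4² + 148·8.7²)/260] = 9.4698.
SE = 9.4698·√(1/113 + 1/149) = 1.1813.
With z* = 2.576, margin = 2.576 × 1.1813 = 3.0430.
x̄₁ − x̄₂ = 25.8 − 25.5 = 0.3000; interval 0.3000 ± 3.0430 = (-2.74, 3.34).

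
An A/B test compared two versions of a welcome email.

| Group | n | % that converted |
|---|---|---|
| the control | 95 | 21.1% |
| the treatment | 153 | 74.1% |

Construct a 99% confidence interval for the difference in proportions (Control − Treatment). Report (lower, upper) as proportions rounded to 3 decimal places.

SE₁ = √(p̂₁(1−p̂₁)/n₁) = √(0.2110·0.7890/95) = 0.04186; SE₂ = √(0.7410·0.2590/153) = 0.03542.
Independent samples: SE of the difference = √(SE₁² + SE₂²) = √(0.0017522596 + 0.0012545764) = 0.05483.
z* for 99% confidence is 2.576, so the margin of error is 2.576 × 0.05483 = 0.14124.
Point estimate p̂₁ − p̂₂ = 0.2110 − 0.7410 = -0.5300.
-0.5300 ± 0.14124 → (-0.671, -0.389).

(-0.671, -0.389)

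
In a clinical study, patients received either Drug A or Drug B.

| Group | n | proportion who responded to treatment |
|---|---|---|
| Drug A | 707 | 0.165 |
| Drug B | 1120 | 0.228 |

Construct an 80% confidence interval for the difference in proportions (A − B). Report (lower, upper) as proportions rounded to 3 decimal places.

The two standard errors are √(0.1650×0.8350/707) = 0.01396 and √(0.2280×0.7720/1120) = 0.01254.
Because the samples are independent, SE_diff = √(0.01396² + 0.01254²) = 0.01877.
Using z* = 1.282 for 80%, ME = 1.282 × 0.01877 = 0.02406.
p̂₁ − p̂₂ = -0.0630; interval -0.0630 ± 0.02406 gives (-0.087, -0.039).

(-0.087, -0.039)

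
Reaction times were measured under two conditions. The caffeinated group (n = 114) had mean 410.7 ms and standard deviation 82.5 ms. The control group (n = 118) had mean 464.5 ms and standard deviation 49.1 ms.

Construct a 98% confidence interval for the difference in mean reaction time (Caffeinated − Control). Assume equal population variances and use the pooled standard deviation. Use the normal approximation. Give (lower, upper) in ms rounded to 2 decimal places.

Pooled variance s_p² = [113·82.5² + 117·49.1²] / (114+118−2) = 4570.3088, so s_p = 67.6041.
SE_diff = s_p·√(1/n₁ + 1/n₂) = 67.6041·√(1/114 + 1/118) = 8.8782.
z* = 2.326; margin = 2.326 × 8.8782 = 20.6507.
Difference = 410.7 − 464.5 = -53.8000.
-53.8000 ± 20.6507 → (-74.45, -33.15).

(-74.45, -33.15)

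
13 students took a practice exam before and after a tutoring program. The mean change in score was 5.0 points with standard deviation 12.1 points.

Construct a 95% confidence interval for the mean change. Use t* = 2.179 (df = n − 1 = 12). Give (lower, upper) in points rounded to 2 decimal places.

This is a matched-pairs design, so SE = s_d/√n = 12.1/√13 = 3.3559.
Margin = 2.179 × 3.3559 = 7.3125; the interval is 5.0 ± 7.3125 = (-2.31, 12.31).

(-2.31, 12.31)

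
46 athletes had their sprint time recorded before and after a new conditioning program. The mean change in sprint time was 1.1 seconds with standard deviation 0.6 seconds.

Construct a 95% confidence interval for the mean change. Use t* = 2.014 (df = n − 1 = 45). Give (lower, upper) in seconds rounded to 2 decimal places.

(0.92, 1.28)

This is a matched-pairs design, so SE = s_d/√n = 0.6/√46 = 0.0885.
Margin = 2.014 × 0.0885 = 0.1782; the interval is 1.1 ± 0.1782 = (0.92, 1.28).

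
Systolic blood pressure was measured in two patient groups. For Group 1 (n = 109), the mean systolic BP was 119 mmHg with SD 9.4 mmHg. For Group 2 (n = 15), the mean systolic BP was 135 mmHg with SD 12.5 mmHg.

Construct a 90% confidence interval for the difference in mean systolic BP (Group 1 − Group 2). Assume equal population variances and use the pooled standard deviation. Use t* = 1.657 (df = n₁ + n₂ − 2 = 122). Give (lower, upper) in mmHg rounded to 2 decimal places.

(-20.47, -11.53)

Pooled variance s_p² = [108·9.4² + 14·12.5²] / (109+15−2) = 96.1507, so s_p = 9.8056.
SE_diff = s_p·√(1/n₁ + 1/n₂) = 9.8056·√(1/109 + 1/15) = 2.7004.
t* = 1.657; margin = 1.657 × 2.7004 = 4.4746.
Difference = 119 − 135 = -16.0000.
-16.0000 ± 4.4746 → (-20.47, -11.53).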